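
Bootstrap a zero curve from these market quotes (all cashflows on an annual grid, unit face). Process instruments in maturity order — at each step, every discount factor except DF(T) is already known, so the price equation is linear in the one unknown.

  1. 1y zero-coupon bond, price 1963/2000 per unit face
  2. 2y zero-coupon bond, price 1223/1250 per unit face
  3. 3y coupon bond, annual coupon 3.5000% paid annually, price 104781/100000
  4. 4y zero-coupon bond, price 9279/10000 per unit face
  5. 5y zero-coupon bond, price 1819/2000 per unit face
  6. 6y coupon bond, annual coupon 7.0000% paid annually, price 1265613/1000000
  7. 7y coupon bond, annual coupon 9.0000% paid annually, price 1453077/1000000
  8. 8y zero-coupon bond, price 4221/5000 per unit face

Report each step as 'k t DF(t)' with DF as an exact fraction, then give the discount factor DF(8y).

1 1 1963/2000
2 2 1223/1250
3 3 9461/10000
4 4 9279/10000
5 5 1819/2000
6 6 349/400
7 7 4347/5000
8 8 4221/5000
DF(8y) = 4221/5000 ≈ 0.844200

step 1 [1y] zero: DF = P = 1963/2000 ≈ 0.981500
step 2 [2y] zero: DF = P = 1223/1250 ≈ 0.978400
step 3 [3y] bond c/1=7/200: DF=(104781/100000 − 7/200·(0.981500+0.978400))/(1+7/200) = 9461/10000 ≈ 0.946100
step 4 [4y] zero: DF = P = 9279/10000 ≈ 0.927900
step 5 [5y] zero: DF = P = 1819/2000 ≈ 0.909500
step 6 [6y] bond c/1=7/100: DF=(1265613/1000000 − 7/100·(0.981500+0.978400+0.946100+0.927900+0.909500))/(1+7/100) = 349/400 ≈ 0.872500
step 7 [7y] bond c/1=9/100: DF=(1453077/1000000 − 9/100·(0.981500+0.978400+0.946100+0.927900+0.909500+0.872500))/(1+9/100) = 4347/5000 ≈ 0.869400
step 8 [8y] zero: DF = P = 4221/5000 ≈ 0.844200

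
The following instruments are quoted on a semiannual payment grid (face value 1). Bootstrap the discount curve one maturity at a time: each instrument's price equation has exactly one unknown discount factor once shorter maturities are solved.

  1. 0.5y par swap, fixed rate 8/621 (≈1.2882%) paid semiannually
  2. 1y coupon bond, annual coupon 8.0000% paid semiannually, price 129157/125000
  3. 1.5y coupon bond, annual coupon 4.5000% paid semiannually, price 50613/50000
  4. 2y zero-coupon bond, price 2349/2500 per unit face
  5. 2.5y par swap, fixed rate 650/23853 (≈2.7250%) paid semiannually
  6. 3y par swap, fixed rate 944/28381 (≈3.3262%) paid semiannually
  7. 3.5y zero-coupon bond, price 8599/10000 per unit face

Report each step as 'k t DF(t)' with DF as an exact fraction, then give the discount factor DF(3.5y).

step 1 [0.5y] swap r/2=4/621: DF=(1 − 4/621·(0))/(1+4/621) = 621/625 ≈ 0.993600
step 2 [1y] bond c/2=1/25: DF=(129157/125000 − 1/25·(0.993600))/(1+1/25) = 9553/10000 ≈ 0.955300
step 3 [1.5y] bond c/2=9/400: DF=(50613/50000 − 9/400·(0.993600+0.955300))/(1+9/400) = 9471/10000 ≈ 0.947100
step 4 [2y] zero: DF = P = 2349/2500 ≈ 0.939600
step 5 [2.5y] swap r/2=325/23853: DF=(1 − 325/23853·(0.993600+0.955300+0.947100+0.939600))/(1+325/23853) = 187/200 ≈ 0.935000
step 6 [3y] swap r/2=472/28381: DF=(1 − 472/28381·(0.993600+0.955300+0.947100+0.939600+0.935000))/(1+472/28381) = 566/625 ≈ 0.905600
step 7 [3.5y] zero: DF = P = 8599/10000 ≈ 0.859900

1 1/2 621/625
2 1 9553/10000
3 3/2 9471/10000
4 2 2349/2500
5 5/2 187/200
6 3 566/625
7 7/2 8599/10000
DF(3.5y) = 8599/10000 ≈ 0.859900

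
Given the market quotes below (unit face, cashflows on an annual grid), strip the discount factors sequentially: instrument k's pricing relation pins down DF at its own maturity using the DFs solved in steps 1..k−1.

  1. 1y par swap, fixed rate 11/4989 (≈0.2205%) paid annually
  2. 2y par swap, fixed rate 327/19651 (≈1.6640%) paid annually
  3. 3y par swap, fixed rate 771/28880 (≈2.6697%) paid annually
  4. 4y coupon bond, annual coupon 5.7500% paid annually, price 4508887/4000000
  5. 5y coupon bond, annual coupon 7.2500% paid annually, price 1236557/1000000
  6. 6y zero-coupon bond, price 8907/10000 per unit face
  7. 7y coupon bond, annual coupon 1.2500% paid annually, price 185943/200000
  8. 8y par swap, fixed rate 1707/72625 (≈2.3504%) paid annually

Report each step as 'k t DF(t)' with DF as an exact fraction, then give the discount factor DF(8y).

1 1 4989/5000
2 2 9673/10000
3 3 9229/10000
4 4 9089/10000
5 5 8963/10000
6 6 8907/10000
7 7 8493/10000
8 8 8293/10000
DF(8y) = 8293/10000 ≈ 0.829300

step 1 [1y] swap r/1=11/4989: DF=(1 − 11/4989·(0))/(1+11/4989) = 4989/5000 ≈ 0.997800
step 2 [2y] swap r/1=327/19651: DF=(1 − 327/19651·(0.997800))/(1+327/19651) = 9673/10000 ≈ 0.967300
step 3 [3y] swap r/1=771/28880: DF=(1 − 771/28880·(0.997800+0.967300))/(1+771/28880) = 9229/10000 ≈ 0.922900
step 4 [4y] bond c/1=23/400: DF=(4508887/4000000 − 23/400·(0.997800+0.967300+0.922900))/(1+23/400) = 9089/10000 ≈ 0.908900
step 5 [5y] bond c/1=29/400: DF=(1236557/1000000 − 29/400·(0.997800+0.967300+0.922900+0.908900))/(1+29/400) = 8963/10000 ≈ 0.896300
step 6 [6y] zero: DF = P = 8907/10000 ≈ 0.890700
step 7 [7y] bond c/1=1/80: DF=(185943/200000 − 1/80·(0.997800+0.967300+0.922900+0.908900+0.896300+0.890700))/(1+1/80) = 8493/10000 ≈ 0.849300
step 8 [8y] swap r/1=1707/72625: DF=(1 − 1707/72625·(0.997800+0.967300+0.922900+0.908900+0.896300+0.890700+0.849300))/(1+1707/72625) = 8293/10000 ≈ 0.829300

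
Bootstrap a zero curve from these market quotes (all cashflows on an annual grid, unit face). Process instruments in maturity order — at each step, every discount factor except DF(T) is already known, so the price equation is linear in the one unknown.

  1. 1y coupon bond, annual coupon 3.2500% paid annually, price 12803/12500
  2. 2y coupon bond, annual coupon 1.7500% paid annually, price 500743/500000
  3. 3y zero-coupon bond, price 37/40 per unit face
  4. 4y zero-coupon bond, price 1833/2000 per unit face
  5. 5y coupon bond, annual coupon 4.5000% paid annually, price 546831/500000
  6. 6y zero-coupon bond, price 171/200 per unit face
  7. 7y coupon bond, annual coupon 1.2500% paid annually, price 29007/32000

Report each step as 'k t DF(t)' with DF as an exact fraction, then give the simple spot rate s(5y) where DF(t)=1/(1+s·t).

step 1 [1y] bond c/1=13/400: DF=(12803/12500 − 13/400·(0))/(1+13/400) = 124/125 ≈ 0.992000
step 2 [2y] bond c/1=7/400: DF=(500743/500000 − 7/400·(0.992000))/(1+7/400) = 1209/1250 ≈ 0.967200
step 3 [3y] zero: DF = P = 37/40 ≈ 0.925000
step 4 [4y] zero: DF = P = 1833/2000 ≈ 0.916500
step 5 [5y] bond c/1=9/200: DF=(546831/500000 − 9/200·(0.992000+0.967200+0.925000+0.916500))/(1+9/200) = 8829/10000 ≈ 0.882900
step 6 [6y] zero: DF = P = 171/200 ≈ 0.855000
step 7 [7y] bond c/1=1/80: DF=(29007/32000 − 1/80·(0.992000+0.967200+0.925000+0.916500+0.882900+0.855000))/(1+1/80) = 8269/10000 ≈ 0.826900

1 1 124/125
2 2 1209/1250
3 3 37/40
4 4 1833/2000
5 5 8829/10000
6 6 171/200
7 7 8269/10000
s(5y) = (1/(8829/10000) − 1)/(5) = 1171/44145 ≈ 2.6526%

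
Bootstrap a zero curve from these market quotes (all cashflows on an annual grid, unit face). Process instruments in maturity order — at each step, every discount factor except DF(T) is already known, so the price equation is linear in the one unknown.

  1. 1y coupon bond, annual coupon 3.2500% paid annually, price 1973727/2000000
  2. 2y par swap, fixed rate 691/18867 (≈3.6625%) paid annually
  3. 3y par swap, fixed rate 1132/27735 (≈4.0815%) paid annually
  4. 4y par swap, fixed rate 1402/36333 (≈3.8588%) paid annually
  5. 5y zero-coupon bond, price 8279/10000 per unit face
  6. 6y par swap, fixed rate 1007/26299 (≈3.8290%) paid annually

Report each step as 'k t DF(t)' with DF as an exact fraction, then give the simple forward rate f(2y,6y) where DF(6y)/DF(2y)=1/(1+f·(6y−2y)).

step 1 [1y] bond c/1=13/400: DF=(1973727/2000000 − 13/400·(0))/(1+13/400) = 4779/5000 ≈ 0.955800
step 2 [2y] swap r/1=691/18867: DF=(1 − 691/18867·(0.955800))/(1+691/18867) = 9309/10000 ≈ 0.930900
step 3 [3y] swap r/1=1132/27735: DF=(1 − 1132/27735·(0.955800+0.930900))/(1+1132/27735) = 2217/2500 ≈ 0.886800
step 4 [4y] swap r/1=1402/36333: DF=(1 − 1402/36333·(0.955800+0.930900+0.886800))/(1+1402/36333) = 4299/5000 ≈ 0.859800
step 5 [5y] zero: DF = P = 8279/10000 ≈ 0.827900
step 6 [6y] swap r/1=1007/26299: DF=(1 − 1007/26299·(0.955800+0.930900+0.886800+0.859800+0.827900))/(1+1007/26299) = 3993/5000 ≈ 0.798600

1 1 4779/5000
2 2 9309/10000
3 3 2217/2500
4 4 4299/5000
5 5 8279/10000
6 6 3993/5000
f(2y,6y) = ((9309/10000)/(3993/5000) − 1)/(4) = 441/10648 ≈ 4.1416%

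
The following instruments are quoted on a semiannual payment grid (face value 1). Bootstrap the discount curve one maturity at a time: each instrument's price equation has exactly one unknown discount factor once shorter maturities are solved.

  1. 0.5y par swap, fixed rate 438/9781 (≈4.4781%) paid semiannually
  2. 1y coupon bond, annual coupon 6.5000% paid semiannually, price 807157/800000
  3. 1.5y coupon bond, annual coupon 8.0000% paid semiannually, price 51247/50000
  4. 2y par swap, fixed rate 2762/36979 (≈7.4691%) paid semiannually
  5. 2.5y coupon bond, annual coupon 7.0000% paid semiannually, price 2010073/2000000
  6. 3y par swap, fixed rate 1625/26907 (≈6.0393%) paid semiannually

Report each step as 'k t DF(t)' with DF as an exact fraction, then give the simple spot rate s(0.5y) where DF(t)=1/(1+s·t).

1 1/2 9781/10000
2 1 1183/1250
3 3/2 1823/2000
4 2 8619/10000
5 5/2 423/500
6 3 67/80
s(0.5y) = (1/(9781/10000) − 1)/(1/2) = 438/9781 ≈ 4.4781%

step 1 [0.5y] swap r/2=219/9781: DF=(1 − 219/9781·(0))/(1+219/9781) = 9781/10000 ≈ 0.978100
step 2 [1y] bond c/2=13/400: DF=(807157/800000 − 13/400·(0.978100))/(1+13/400) = 1183/1250 ≈ 0.946400
step 3 [1.5y] bond c/2=1/25: DF=(51247/50000 − 1/25·(0.978100+0.946400))/(1+1/25) = 1823/2000 ≈ 0.911500
step 4 [2y] swap r/2=1381/36979: DF=(1 − 1381/36979·(0.978100+0.946400+0.911500))/(1+1381/36979) = 8619/10000 ≈ 0.861900
step 5 [2.5y] bond c/2=7/200: DF=(2010073/2000000 − 7/200·(0.978100+0.946400+0.911500+0.861900))/(1+7/200) = 423/500 ≈ 0.846000
step 6 [3y] swap r/2=1625/53814: DF=(1 − 1625/53814·(0.978100+0.946400+0.911500+0.861900+0.846000))/(1+1625/53814) = 67/80 ≈ 0.837500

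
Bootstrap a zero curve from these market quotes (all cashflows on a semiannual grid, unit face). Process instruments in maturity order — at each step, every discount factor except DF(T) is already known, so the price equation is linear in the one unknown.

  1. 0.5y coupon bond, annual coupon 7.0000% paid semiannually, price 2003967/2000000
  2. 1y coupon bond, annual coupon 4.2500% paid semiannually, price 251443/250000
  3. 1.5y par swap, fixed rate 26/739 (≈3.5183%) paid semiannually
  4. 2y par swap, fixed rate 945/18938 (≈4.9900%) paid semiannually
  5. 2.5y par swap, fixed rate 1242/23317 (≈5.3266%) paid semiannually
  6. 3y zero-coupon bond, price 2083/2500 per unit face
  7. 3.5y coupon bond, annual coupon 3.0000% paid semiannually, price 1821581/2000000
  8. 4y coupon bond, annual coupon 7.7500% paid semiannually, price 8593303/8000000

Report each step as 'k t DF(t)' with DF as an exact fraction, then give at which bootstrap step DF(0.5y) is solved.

1 1/2 9681/10000
2 1 9647/10000
3 3/2 9493/10000
4 2 1811/2000
5 5/2 4379/5000
6 3 2083/2500
7 7/2 8161/10000
8 4 3993/5000
DF(0.5y) is solved at step 1

step 1 [0.5y] bond c/2=7/200: DF=(2003967/2000000 − 7/200·(0))/(1+7/200) = 9681/10000 ≈ 0.968100
step 2 [1y] bond c/2=17/800: DF=(251443/250000 − 17/800·(0.968100))/(1+17/800) = 9647/10000 ≈ 0.964700
step 3 [1.5y] swap r/2=13/739: DF=(1 − 13/739·(0.968100+0.964700))/(1+13/739) = 9493/10000 ≈ 0.949300
step 4 [2y] swap r/2=945/37876: DF=(1 − 945/37876·(0.968100+0.964700+0.949300))/(1+945/37876) = 1811/2000 ≈ 0.905500
step 5 [2.5y] swap r/2=621/23317: DF=(1 − 621/23317·(0.968100+0.964700+0.949300+0.905500))/(1+621/23317) = 4379/5000 ≈ 0.875800
step 6 [3y] zero: DF = P = 2083/2500 ≈ 0.833200
step 7 [3.5y] bond c/2=3/200: DF=(1821581/2000000 − 3/200·(0.968100+0.964700+0.949300+0.905500+0.875800+0.833200))/(1+3/200) = 8161/10000 ≈ 0.816100
step 8 [4y] bond c/2=31/800: DF=(8593303/8000000 − 31/800·(0.968100+0.964700+0.949300+0.905500+0.875800+0.833200+0.816100))/(1+31/800) = 3993/5000 ≈ 0.798600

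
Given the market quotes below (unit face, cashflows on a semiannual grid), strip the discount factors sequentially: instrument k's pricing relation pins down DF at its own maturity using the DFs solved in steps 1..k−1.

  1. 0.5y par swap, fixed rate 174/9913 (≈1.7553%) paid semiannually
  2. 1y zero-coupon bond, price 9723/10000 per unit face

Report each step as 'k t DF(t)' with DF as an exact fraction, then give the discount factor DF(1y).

1 1/2 9913/10000
2 1 9723/10000
DF(1y) = 9723/10000 ≈ 0.972300

step 1 [0.5y] swap r/2=87/9913: DF=(1 − 87/9913·(0))/(1+87/9913) = 9913/10000 ≈ 0.991300
step 2 [1y] zero: DF = P = 9723/10000 ≈ 0.972300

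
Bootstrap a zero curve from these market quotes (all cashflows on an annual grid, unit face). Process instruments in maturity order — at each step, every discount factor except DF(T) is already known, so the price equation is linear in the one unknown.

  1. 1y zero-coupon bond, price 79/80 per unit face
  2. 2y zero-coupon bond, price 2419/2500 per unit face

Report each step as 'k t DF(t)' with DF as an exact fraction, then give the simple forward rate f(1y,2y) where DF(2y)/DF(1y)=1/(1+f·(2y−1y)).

1 1 79/80
2 2 2419/2500
f(1y,2y) = ((79/80)/(2419/2500) − 1)/(1) = 199/9676 ≈ 2.0566%

step 1 [1y] zero: DF = P = 79/80 ≈ 0.987500
step 2 [2y] zero: DF = P = 2419/2500 ≈ 0.967600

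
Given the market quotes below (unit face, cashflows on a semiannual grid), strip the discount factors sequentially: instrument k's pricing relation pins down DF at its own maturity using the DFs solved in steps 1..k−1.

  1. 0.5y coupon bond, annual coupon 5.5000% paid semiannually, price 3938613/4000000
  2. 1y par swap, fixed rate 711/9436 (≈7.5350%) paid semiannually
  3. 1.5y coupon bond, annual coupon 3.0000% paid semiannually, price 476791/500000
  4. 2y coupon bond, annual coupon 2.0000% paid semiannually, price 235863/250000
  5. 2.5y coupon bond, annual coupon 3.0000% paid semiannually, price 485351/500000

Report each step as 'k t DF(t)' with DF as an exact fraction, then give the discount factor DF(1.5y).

1 1/2 9583/10000
2 1 9289/10000
3 3/2 2279/2500
4 2 1133/1250
5 5/2 1127/1250
DF(1.5y) = 2279/2500 ≈ 0.911600

step 1 [0.5y] bond c/2=11/400: DF=(3938613/4000000 − 11/400·(0))/(1+11/400) = 9583/10000 ≈ 0.958300
step 2 [1y] swap r/2=711/18872: DF=(1 − 711/18872·(0.958300))/(1+711/18872) = 9289/10000 ≈ 0.928900
step 3 [1.5y] bond c/2=3/200: DF=(476791/500000 − 3/200·(0.958300+0.928900))/(1+3/200) = 2279/2500 ≈ 0.911600
step 4 [2y] bond c/2=1/100: DF=(235863/250000 − 1/100·(0.958300+0.928900+0.911600))/(1+1/100) = 1133/1250 ≈ 0.906400
step 5 [2.5y] bond c/2=3/200: DF=(485351/500000 − 3/200·(0.958300+0.928900+0.911600+0.906400))/(1+3/200) = 1127/1250 ≈ 0.901600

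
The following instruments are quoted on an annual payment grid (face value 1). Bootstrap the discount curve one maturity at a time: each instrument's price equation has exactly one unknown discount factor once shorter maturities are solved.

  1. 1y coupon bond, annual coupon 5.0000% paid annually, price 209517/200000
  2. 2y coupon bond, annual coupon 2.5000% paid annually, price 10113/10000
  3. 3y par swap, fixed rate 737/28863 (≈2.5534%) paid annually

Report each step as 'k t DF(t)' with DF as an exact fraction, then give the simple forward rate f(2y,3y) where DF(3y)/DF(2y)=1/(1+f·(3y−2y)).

1 1 9977/10000
2 2 9623/10000
3 3 9263/10000
f(2y,3y) = ((9623/10000)/(9263/10000) − 1)/(1) = 360/9263 ≈ 3.8864%

step 1 [1y] bond c/1=1/20: DF=(209517/200000 − 1/20·(0))/(1+1/20) = 9977/10000 ≈ 0.997700
step 2 [2y] bond c/1=1/40: DF=(10113/10000 − 1/40·(0.997700))/(1+1/40) = 9623/10000 ≈ 0.962300
step 3 [3y] swap r/1=737/28863: DF=(1 − 737/28863·(0.997700+0.962300))/(1+737/28863) = 9263/10000 ≈ 0.926300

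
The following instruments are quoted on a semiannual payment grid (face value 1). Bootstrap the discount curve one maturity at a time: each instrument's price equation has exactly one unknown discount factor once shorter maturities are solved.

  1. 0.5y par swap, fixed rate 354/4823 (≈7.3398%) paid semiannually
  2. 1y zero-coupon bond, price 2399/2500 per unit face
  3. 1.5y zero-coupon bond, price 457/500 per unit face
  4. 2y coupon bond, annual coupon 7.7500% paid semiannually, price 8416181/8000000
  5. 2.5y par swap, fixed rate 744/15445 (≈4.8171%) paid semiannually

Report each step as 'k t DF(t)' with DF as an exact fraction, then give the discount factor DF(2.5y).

step 1 [0.5y] swap r/2=177/4823: DF=(1 − 177/4823·(0))/(1+177/4823) = 4823/5000 ≈ 0.964600
step 2 [1y] zero: DF = P = 2399/2500 ≈ 0.959600
step 3 [1.5y] zero: DF = P = 457/500 ≈ 0.914000
step 4 [2y] bond c/2=31/800: DF=(8416181/8000000 − 31/800·(0.964600+0.959600+0.914000))/(1+31/800) = 9069/10000 ≈ 0.906900
step 5 [2.5y] swap r/2=372/15445: DF=(1 − 372/15445·(0.964600+0.959600+0.914000+0.906900))/(1+372/15445) = 2221/2500 ≈ 0.888400

1 1/2 4823/5000
2 1 2399/2500
3 3/2 457/500
4 2 9069/10000
5 5/2 2221/2500
DF(2.5y) = 2221/2500 ≈ 0.888400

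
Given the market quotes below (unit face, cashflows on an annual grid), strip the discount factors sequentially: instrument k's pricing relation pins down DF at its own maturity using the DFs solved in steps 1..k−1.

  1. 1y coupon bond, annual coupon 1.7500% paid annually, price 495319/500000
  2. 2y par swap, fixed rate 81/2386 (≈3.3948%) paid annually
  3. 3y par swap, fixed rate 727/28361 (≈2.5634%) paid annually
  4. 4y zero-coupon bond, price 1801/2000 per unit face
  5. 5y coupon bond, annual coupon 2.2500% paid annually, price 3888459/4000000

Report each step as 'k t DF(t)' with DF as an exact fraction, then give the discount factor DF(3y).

step 1 [1y] bond c/1=7/400: DF=(495319/500000 − 7/400·(0))/(1+7/400) = 1217/1250 ≈ 0.973600
step 2 [2y] swap r/1=81/2386: DF=(1 − 81/2386·(0.973600))/(1+81/2386) = 1169/1250 ≈ 0.935200
step 3 [3y] swap r/1=727/28361: DF=(1 − 727/28361·(0.973600+0.935200))/(1+727/28361) = 9273/10000 ≈ 0.927300
step 4 [4y] zero: DF = P = 1801/2000 ≈ 0.900500
step 5 [5y] bond c/1=9/400: DF=(3888459/4000000 − 9/400·(0.973600+0.935200+0.927300+0.900500))/(1+9/400) = 1737/2000 ≈ 0.868500

1 1 1217/1250
2 2 1169/1250
3 3 9273/10000
4 4 1801/2000
5 5 1737/2000
DF(3y) = 9273/10000 ≈ 0.927300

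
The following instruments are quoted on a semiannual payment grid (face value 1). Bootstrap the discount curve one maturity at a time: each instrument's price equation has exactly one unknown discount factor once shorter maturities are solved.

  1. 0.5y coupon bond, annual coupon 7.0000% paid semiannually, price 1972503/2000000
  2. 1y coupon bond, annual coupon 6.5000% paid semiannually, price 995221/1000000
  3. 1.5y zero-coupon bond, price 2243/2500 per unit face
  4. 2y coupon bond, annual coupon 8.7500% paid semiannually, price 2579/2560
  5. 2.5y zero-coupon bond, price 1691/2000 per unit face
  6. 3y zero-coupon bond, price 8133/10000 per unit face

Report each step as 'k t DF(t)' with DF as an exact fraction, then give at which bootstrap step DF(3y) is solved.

step 1 [0.5y] bond c/2=7/200: DF=(1972503/2000000 − 7/200·(0))/(1+7/200) = 9529/10000 ≈ 0.952900
step 2 [1y] bond c/2=13/400: DF=(995221/1000000 − 13/400·(0.952900))/(1+13/400) = 9339/10000 ≈ 0.933900
step 3 [1.5y] zero: DF = P = 2243/2500 ≈ 0.897200
step 4 [2y] bond c/2=7/160: DF=(2579/2560 − 7/160·(0.952900+0.933900+0.897200))/(1+7/160) = 1697/2000 ≈ 0.848500
step 5 [2.5y] zero: DF = P = 1691/2000 ≈ 0.845500
step 6 [3y] zero: DF = P = 8133/10000 ≈ 0.813300

1 1/2 9529/10000
2 1 9339/10000
3 3/2 2243/2500
4 2 1697/2000
5 5/2 1691/2000
6 3 8133/10000
DF(3y) is solved at step 6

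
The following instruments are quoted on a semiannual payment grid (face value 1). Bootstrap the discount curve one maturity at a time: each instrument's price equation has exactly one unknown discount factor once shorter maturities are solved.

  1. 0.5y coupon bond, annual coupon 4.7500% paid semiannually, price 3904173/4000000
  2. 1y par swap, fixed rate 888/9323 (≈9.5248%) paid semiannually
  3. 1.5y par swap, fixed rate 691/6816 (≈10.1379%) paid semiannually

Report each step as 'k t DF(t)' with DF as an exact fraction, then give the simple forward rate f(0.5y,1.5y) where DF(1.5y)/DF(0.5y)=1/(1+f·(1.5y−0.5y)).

step 1 [0.5y] bond c/2=19/800: DF=(3904173/4000000 − 19/800·(0))/(1+19/800) = 4767/5000 ≈ 0.953400
step 2 [1y] swap r/2=444/9323: DF=(1 − 444/9323·(0.953400))/(1+444/9323) = 1139/1250 ≈ 0.911200
step 3 [1.5y] swap r/2=691/13632: DF=(1 − 691/13632·(0.953400+0.911200))/(1+691/13632) = 4309/5000 ≈ 0.861800

1 1/2 4767/5000
2 1 1139/1250
3 3/2 4309/5000
f(0.5y,1.5y) = ((4767/5000)/(4309/5000) − 1)/(1) = 458/4309 ≈ 10.6289%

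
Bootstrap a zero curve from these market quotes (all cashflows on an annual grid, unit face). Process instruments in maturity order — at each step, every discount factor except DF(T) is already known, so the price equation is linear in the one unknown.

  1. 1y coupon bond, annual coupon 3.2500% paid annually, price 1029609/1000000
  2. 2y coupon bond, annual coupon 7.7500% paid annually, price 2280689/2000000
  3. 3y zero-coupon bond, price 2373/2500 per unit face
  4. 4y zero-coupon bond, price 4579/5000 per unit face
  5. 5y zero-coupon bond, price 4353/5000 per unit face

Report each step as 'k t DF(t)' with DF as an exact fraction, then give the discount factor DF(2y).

1 1 2493/2500
2 2 4933/5000
3 3 2373/2500
4 4 4579/5000
5 5 4353/5000
DF(2y) = 4933/5000 ≈ 0.986600

step 1 [1y] bond c/1=13/400: DF=(1029609/1000000 − 13/400·(0))/(1+13/400) = 2493/2500 ≈ 0.997200
step 2 [2y] bond c/1=31/400: DF=(2280689/2000000 − 31/400·(0.997200))/(1+31/400) = 4933/5000 ≈ 0.986600
step 3 [3y] zero: DF = P = 2373/2500 ≈ 0.949200
step 4 [4y] zero: DF = P = 4579/5000 ≈ 0.915800
step 5 [5y] zero: DF = P = 4353/5000 ≈ 0.870600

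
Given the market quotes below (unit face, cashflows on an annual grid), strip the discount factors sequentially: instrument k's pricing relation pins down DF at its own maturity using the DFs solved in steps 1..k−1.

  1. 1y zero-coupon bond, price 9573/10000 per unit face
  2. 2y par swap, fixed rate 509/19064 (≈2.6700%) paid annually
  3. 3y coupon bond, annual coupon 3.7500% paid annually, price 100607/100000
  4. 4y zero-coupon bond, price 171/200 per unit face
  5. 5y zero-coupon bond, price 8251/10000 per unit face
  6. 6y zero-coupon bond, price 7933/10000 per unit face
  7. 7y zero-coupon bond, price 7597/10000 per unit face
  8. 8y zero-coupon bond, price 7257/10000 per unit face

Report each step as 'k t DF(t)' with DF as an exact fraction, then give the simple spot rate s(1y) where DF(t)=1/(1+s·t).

step 1 [1y] zero: DF = P = 9573/10000 ≈ 0.957300
step 2 [2y] swap r/1=509/19064: DF=(1 − 509/19064·(0.957300))/(1+509/19064) = 9491/10000 ≈ 0.949100
step 3 [3y] bond c/1=3/80: DF=(100607/100000 − 3/80·(0.957300+0.949100))/(1+3/80) = 563/625 ≈ 0.900800
step 4 [4y] zero: DF = P = 171/200 ≈ 0.855000
step 5 [5y] zero: DF = P = 8251/10000 ≈ 0.825100
step 6 [6y] zero: DF = P = 7933/10000 ≈ 0.793300
step 7 [7y] zero: DF = P = 7597/10000 ≈ 0.759700
step 8 [8y] zero: DF = P = 7257/10000 ≈ 0.725700

1 1 9573/10000
2 2 9491/10000
3 3 563/625
4 4 171/200
5 5 8251/10000
6 6 7933/10000
7 7 7597/10000
8 8 7257/10000
s(1y) = (1/(9573/10000) − 1)/(1) = 427/9573 ≈ 4.4605%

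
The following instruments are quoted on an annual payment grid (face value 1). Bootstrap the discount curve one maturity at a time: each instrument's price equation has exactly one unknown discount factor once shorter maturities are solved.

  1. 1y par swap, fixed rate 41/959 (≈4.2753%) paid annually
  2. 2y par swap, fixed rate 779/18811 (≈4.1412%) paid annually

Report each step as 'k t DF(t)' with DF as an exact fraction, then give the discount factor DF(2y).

step 1 [1y] swap r/1=41/959: DF=(1 − 41/959·(0))/(1+41/959) = 959/1000 ≈ 0.959000
step 2 [2y] swap r/1=779/18811: DF=(1 − 779/18811·(0.959000))/(1+779/18811) = 9221/10000 ≈ 0.922100

1 1 959/1000
2 2 9221/10000
DF(2y) = 9221/10000 ≈ 0.922100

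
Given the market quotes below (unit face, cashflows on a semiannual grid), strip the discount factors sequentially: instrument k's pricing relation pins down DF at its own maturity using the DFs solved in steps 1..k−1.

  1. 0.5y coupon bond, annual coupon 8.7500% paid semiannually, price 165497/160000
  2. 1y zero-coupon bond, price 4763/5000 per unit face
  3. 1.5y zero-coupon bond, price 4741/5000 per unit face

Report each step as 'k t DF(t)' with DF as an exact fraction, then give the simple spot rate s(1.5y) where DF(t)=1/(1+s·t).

step 1 [0.5y] bond c/2=7/160: DF=(165497/160000 − 7/160·(0))/(1+7/160) = 991/1000 ≈ 0.991000
step 2 [1y] zero: DF = P = 4763/5000 ≈ 0.952600
step 3 [1.5y] zero: DF = P = 4741/5000 ≈ 0.948200

1 1/2 991/1000
2 1 4763/5000
3 3/2 4741/5000
s(1.5y) = (1/(4741/5000) − 1)/(3/2) = 518/14223 ≈ 3.6420%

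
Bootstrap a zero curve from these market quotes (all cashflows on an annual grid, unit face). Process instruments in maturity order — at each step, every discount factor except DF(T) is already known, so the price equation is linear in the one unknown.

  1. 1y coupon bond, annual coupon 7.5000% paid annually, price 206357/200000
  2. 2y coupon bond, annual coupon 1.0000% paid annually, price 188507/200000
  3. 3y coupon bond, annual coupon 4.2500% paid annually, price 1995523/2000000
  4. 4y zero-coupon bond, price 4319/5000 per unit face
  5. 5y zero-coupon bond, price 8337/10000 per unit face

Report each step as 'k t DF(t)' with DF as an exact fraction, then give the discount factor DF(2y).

step 1 [1y] bond c/1=3/40: DF=(206357/200000 − 3/40·(0))/(1+3/40) = 4799/5000 ≈ 0.959800
step 2 [2y] bond c/1=1/100: DF=(188507/200000 − 1/100·(0.959800))/(1+1/100) = 9237/10000 ≈ 0.923700
step 3 [3y] bond c/1=17/400: DF=(1995523/2000000 − 17/400·(0.959800+0.923700))/(1+17/400) = 8803/10000 ≈ 0.880300
step 4 [4y] zero: DF = P = 4319/5000 ≈ 0.863800
step 5 [5y] zero: DF = P = 8337/10000 ≈ 0.833700

1 1 4799/5000
2 2 9237/10000
3 3 8803/10000
4 4 4319/5000
5 5 8337/10000
DF(2y) = 9237/10000 ≈ 0.923700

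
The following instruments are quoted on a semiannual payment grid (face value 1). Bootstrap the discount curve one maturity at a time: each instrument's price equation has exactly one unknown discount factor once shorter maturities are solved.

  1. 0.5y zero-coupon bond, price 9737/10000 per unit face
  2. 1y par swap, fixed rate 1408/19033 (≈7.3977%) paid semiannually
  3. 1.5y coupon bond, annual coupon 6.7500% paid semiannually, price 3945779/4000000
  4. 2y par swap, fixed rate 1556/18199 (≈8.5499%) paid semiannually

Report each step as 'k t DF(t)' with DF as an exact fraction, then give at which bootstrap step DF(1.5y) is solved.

step 1 [0.5y] zero: DF = P = 9737/10000 ≈ 0.973700
step 2 [1y] swap r/2=704/19033: DF=(1 − 704/19033·(0.973700))/(1+704/19033) = 581/625 ≈ 0.929600
step 3 [1.5y] bond c/2=27/800: DF=(3945779/4000000 − 27/800·(0.973700+0.929600))/(1+27/800) = 8921/10000 ≈ 0.892100
step 4 [2y] swap r/2=778/18199: DF=(1 − 778/18199·(0.973700+0.929600+0.892100))/(1+778/18199) = 2111/2500 ≈ 0.844400

1 1/2 9737/10000
2 1 581/625
3 3/2 8921/10000
4 2 2111/2500
DF(1.5y) is solved at step 3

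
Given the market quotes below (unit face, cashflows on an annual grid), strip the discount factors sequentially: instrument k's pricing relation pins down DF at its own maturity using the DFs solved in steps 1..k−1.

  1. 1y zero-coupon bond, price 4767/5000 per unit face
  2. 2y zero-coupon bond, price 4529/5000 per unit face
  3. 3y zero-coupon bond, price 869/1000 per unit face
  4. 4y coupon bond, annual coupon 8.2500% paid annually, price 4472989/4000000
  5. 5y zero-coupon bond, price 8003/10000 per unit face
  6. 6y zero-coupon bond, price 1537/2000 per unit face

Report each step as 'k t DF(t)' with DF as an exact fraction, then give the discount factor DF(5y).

step 1 [1y] zero: DF = P = 4767/5000 ≈ 0.953400
step 2 [2y] zero: DF = P = 4529/5000 ≈ 0.905800
step 3 [3y] zero: DF = P = 869/1000 ≈ 0.869000
step 4 [4y] bond c/1=33/400: DF=(4472989/4000000 − 33/400·(0.953400+0.905800+0.869000))/(1+33/400) = 8251/10000 ≈ 0.825100
step 5 [5y] zero: DF = P = 8003/10000 ≈ 0.800300
step 6 [6y] zero: DF = P = 1537/2000 ≈ 0.768500

1 1 4767/5000
2 2 4529/5000
3 3 869/1000
4 4 8251/10000
5 5 8003/10000
6 6 1537/2000
DF(5y) = 8003/10000 ≈ 0.800300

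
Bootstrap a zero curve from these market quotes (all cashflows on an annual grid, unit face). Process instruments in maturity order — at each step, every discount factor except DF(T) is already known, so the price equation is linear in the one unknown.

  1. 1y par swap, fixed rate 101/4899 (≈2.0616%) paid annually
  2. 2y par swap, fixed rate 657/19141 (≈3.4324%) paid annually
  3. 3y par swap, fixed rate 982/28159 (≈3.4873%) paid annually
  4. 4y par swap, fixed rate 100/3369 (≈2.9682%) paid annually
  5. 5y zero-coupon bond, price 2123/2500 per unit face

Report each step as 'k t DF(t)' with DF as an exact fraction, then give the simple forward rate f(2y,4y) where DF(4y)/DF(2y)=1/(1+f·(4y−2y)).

1 1 4899/5000
2 2 9343/10000
3 3 4509/5000
4 4 89/100
5 5 2123/2500
f(2y,4y) = ((9343/10000)/(89/100) − 1)/(2) = 443/17800 ≈ 2.4888%

step 1 [1y] swap r/1=101/4899: DF=(1 − 101/4899·(0))/(1+101/4899) = 4899/5000 ≈ 0.979800
step 2 [2y] swap r/1=657/19141: DF=(1 − 657/19141·(0.979800))/(1+657/19141) = 9343/10000 ≈ 0.934300
step 3 [3y] swap r/1=982/28159: DF=(1 − 982/28159·(0.979800+0.934300))/(1+982/28159) = 4509/5000 ≈ 0.901800
step 4 [4y] swap r/1=100/3369: DF=(1 − 100/3369·(0.979800+0.934300+0.901800))/(1+100/3369) = 89/100 ≈ 0.890000
step 5 [5y] zero: DF = P = 2123/2500 ≈ 0.849200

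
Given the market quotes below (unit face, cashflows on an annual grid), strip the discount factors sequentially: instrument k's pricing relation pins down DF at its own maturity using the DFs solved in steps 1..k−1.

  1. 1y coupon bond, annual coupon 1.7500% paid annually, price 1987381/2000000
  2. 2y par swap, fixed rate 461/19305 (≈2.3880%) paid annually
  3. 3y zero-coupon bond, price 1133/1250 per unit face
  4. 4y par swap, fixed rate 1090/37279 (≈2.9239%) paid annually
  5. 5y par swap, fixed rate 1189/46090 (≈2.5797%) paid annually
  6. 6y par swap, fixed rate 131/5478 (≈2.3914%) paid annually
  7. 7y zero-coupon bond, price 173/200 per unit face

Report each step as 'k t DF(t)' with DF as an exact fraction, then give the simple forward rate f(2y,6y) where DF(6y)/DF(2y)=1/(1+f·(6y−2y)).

1 1 4883/5000
2 2 9539/10000
3 3 1133/1250
4 4 891/1000
5 5 8811/10000
6 6 869/1000
7 7 173/200
f(2y,6y) = ((9539/10000)/(869/1000) − 1)/(4) = 849/34760 ≈ 2.4425%

step 1 [1y] bond c/1=7/400: DF=(1987381/2000000 − 7/400·(0))/(1+7/400) = 4883/5000 ≈ 0.976600
step 2 [2y] swap r/1=461/19305: DF=(1 − 461/19305·(0.976600))/(1+461/19305) = 9539/10000 ≈ 0.953900
step 3 [3y] zero: DF = P = 1133/1250 ≈ 0.906400
step 4 [4y] swap r/1=1090/37279: DF=(1 − 1090/37279·(0.976600+0.953900+0.906400))/(1+1090/37279) = 891/1000 ≈ 0.891000
step 5 [5y] swap r/1=1189/46090: DF=(1 − 1189/46090·(0.976600+0.953900+0.906400+0.891000))/(1+1189/46090) = 8811/10000 ≈ 0.881100
step 6 [6y] swap r/1=131/5478: DF=(1 − 131/5478·(0.976600+0.953900+0.906400+0.891000+0.881100))/(1+131/5478) = 869/1000 ≈ 0.869000
step 7 [7y] zero: DF = P = 173/200 ≈ 0.865000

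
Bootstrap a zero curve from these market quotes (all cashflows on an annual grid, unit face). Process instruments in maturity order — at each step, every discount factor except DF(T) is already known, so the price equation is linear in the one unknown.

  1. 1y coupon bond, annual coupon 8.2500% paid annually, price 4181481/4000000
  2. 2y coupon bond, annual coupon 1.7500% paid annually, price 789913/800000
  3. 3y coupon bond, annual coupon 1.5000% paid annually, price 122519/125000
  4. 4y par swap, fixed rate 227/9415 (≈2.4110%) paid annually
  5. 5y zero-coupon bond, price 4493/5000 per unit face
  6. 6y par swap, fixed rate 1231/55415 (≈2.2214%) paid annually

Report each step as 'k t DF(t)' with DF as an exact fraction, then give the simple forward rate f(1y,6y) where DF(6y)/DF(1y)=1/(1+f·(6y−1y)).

step 1 [1y] bond c/1=33/400: DF=(4181481/4000000 − 33/400·(0))/(1+33/400) = 9657/10000 ≈ 0.965700
step 2 [2y] bond c/1=7/400: DF=(789913/800000 − 7/400·(0.965700))/(1+7/400) = 4769/5000 ≈ 0.953800
step 3 [3y] bond c/1=3/200: DF=(122519/125000 − 3/200·(0.965700+0.953800))/(1+3/200) = 9373/10000 ≈ 0.937300
step 4 [4y] swap r/1=227/9415: DF=(1 − 227/9415·(0.965700+0.953800+0.937300))/(1+227/9415) = 2273/2500 ≈ 0.909200
step 5 [5y] zero: DF = P = 4493/5000 ≈ 0.898600
step 6 [6y] swap r/1=1231/55415: DF=(1 − 1231/55415·(0.965700+0.953800+0.937300+0.909200+0.898600))/(1+1231/55415) = 8769/10000 ≈ 0.876900

1 1 9657/10000
2 2 4769/5000
3 3 9373/10000
4 4 2273/2500
5 5 4493/5000
6 6 8769/10000
f(1y,6y) = ((9657/10000)/(8769/10000) − 1)/(5) = 8/395 ≈ 2.0253%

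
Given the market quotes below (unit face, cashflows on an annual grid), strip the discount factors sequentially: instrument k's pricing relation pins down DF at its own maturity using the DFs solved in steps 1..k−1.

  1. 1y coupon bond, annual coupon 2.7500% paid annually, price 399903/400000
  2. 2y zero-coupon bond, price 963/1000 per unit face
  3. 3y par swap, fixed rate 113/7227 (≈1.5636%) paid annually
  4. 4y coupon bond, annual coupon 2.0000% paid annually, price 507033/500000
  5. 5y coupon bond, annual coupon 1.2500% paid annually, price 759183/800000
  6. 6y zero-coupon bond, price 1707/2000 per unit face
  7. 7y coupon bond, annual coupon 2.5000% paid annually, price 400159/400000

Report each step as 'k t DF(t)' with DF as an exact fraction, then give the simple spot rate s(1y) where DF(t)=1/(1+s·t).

step 1 [1y] bond c/1=11/400: DF=(399903/400000 − 11/400·(0))/(1+11/400) = 973/1000 ≈ 0.973000
step 2 [2y] zero: DF = P = 963/1000 ≈ 0.963000
step 3 [3y] swap r/1=113/7227: DF=(1 − 113/7227·(0.973000+0.963000))/(1+113/7227) = 2387/2500 ≈ 0.954800
step 4 [4y] bond c/1=1/50: DF=(507033/500000 − 1/50·(0.973000+0.963000+0.954800))/(1+1/50) = 15/16 ≈ 0.937500
step 5 [5y] bond c/1=1/80: DF=(759183/800000 − 1/80·(0.973000+0.963000+0.954800+0.937500))/(1+1/80) = 89/100 ≈ 0.890000
step 6 [6y] zero: DF = P = 1707/2000 ≈ 0.853500
step 7 [7y] bond c/1=1/40: DF=(400159/400000 − 1/40·(0.973000+0.963000+0.954800+0.937500+0.890000+0.853500))/(1+1/40) = 8401/10000 ≈ 0.840100

1 1 973/1000
2 2 963/1000
3 3 2387/2500
4 4 15/16
5 5 89/100
6 6 1707/2000
7 7 8401/10000
s(1y) = (1/(973/1000) − 1)/(1) = 27/973 ≈ 2.7749%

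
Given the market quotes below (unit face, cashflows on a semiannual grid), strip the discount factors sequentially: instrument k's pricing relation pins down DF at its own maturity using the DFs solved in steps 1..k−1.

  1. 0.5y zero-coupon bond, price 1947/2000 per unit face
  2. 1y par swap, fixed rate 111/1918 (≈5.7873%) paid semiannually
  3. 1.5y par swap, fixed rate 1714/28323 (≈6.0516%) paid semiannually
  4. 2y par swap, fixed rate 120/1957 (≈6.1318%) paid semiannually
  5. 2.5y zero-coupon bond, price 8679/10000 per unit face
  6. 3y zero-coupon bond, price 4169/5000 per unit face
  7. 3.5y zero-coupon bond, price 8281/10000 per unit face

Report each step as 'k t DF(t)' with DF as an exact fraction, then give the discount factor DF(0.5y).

1 1/2 1947/2000
2 1 1889/2000
3 3/2 9143/10000
4 2 443/500
5 5/2 8679/10000
6 3 4169/5000
7 7/2 8281/10000
DF(0.5y) = 1947/2000 ≈ 0.973500

step 1 [0.5y] zero: DF = P = 1947/2000 ≈ 0.973500
step 2 [1y] swap r/2=111/3836: DF=(1 − 111/3836·(0.973500))/(1+111/3836) = 1889/2000 ≈ 0.944500
step 3 [1.5y] swap r/2=857/28323: DF=(1 − 857/28323·(0.973500+0.944500))/(1+857/28323) = 9143/10000 ≈ 0.914300
step 4 [2y] swap r/2=60/1957: DF=(1 − 60/1957·(0.973500+0.944500+0.914300))/(1+60/1957) = 443/500 ≈ 0.886000
step 5 [2.5y] zero: DF = P = 8679/10000 ≈ 0.867900
step 6 [3y] zero: DF = P = 4169/5000 ≈ 0.833800
step 7 [3.5y] zero: DF = P = 8281/10000 ≈ 0.828100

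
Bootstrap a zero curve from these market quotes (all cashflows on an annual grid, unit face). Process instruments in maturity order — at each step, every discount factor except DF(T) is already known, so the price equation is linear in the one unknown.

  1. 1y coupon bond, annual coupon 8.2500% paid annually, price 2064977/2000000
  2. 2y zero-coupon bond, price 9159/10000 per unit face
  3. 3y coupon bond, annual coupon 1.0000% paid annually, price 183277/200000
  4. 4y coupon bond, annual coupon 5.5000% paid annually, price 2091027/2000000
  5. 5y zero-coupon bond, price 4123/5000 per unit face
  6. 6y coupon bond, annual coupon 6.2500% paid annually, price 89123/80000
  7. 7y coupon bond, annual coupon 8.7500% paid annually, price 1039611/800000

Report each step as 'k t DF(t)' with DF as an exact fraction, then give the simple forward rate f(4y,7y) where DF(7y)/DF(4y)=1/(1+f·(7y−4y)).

step 1 [1y] bond c/1=33/400: DF=(2064977/2000000 − 33/400·(0))/(1+33/400) = 4769/5000 ≈ 0.953800
step 2 [2y] zero: DF = P = 9159/10000 ≈ 0.915900
step 3 [3y] bond c/1=1/100: DF=(183277/200000 − 1/100·(0.953800+0.915900))/(1+1/100) = 1111/1250 ≈ 0.888800
step 4 [4y] bond c/1=11/200: DF=(2091027/2000000 − 11/200·(0.953800+0.915900+0.888800))/(1+11/200) = 1059/1250 ≈ 0.847200
step 5 [5y] zero: DF = P = 4123/5000 ≈ 0.824600
step 6 [6y] bond c/1=1/16: DF=(89123/80000 − 1/16·(0.953800+0.915900+0.888800+0.847200+0.824600))/(1+1/16) = 7879/10000 ≈ 0.787900
step 7 [7y] bond c/1=7/80: DF=(1039611/800000 − 7/80·(0.953800+0.915900+0.888800+0.847200+0.824600+0.787900))/(1+7/80) = 7751/10000 ≈ 0.775100

1 1 4769/5000
2 2 9159/10000
3 3 1111/1250
4 4 1059/1250
5 5 4123/5000
6 6 7879/10000
7 7 7751/10000
f(4y,7y) = ((1059/1250)/(7751/10000) − 1)/(3) = 721/23253 ≈ 3.1007%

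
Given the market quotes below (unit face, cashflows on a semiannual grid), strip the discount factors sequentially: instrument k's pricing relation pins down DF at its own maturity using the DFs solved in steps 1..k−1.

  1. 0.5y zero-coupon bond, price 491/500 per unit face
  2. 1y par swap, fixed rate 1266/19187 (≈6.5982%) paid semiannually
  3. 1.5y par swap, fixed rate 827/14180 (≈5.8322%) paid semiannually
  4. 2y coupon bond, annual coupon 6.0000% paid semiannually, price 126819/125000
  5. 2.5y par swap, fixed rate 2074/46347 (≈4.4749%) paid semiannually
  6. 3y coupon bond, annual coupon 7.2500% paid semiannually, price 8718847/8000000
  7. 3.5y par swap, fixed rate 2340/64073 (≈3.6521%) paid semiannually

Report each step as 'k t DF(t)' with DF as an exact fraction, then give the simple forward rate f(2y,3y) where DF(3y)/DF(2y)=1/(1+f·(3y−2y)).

step 1 [0.5y] zero: DF = P = 491/500 ≈ 0.982000
step 2 [1y] swap r/2=633/19187: DF=(1 − 633/19187·(0.982000))/(1+633/19187) = 9367/10000 ≈ 0.936700
step 3 [1.5y] swap r/2=827/28360: DF=(1 − 827/28360·(0.982000+0.936700))/(1+827/28360) = 9173/10000 ≈ 0.917300
step 4 [2y] bond c/2=3/100: DF=(126819/125000 − 3/100·(0.982000+0.936700+0.917300))/(1+3/100) = 564/625 ≈ 0.902400
step 5 [2.5y] swap r/2=1037/46347: DF=(1 − 1037/46347·(0.982000+0.936700+0.917300+0.902400))/(1+1037/46347) = 8963/10000 ≈ 0.896300
step 6 [3y] bond c/2=29/800: DF=(8718847/8000000 − 29/800·(0.982000+0.936700+0.917300+0.902400+0.896300))/(1+29/800) = 556/625 ≈ 0.889600
step 7 [3.5y] swap r/2=1170/64073: DF=(1 − 1170/64073·(0.982000+0.936700+0.917300+0.902400+0.896300+0.889600))/(1+1170/64073) = 883/1000 ≈ 0.883000

1 1/2 491/500
2 1 9367/10000
3 3/2 9173/10000
4 2 564/625
5 5/2 8963/10000
6 3 556/625
7 7/2 883/1000
f(2y,3y) = ((564/625)/(556/625) − 1)/(1) = 2/139 ≈ 1.4388%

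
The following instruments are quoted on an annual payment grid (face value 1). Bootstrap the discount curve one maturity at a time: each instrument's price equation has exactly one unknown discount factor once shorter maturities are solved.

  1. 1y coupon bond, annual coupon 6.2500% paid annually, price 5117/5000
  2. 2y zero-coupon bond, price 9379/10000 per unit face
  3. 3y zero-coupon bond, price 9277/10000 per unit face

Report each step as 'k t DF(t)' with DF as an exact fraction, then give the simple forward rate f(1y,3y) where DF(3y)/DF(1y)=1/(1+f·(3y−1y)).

1 1 602/625
2 2 9379/10000
3 3 9277/10000
f(1y,3y) = ((602/625)/(9277/10000) − 1)/(2) = 355/18554 ≈ 1.9133%

step 1 [1y] bond c/1=1/16: DF=(5117/5000 − 1/16·(0))/(1+1/16) = 602/625 ≈ 0.963200
step 2 [2y] zero: DF = P = 9379/10000 ≈ 0.937900
step 3 [3y] zero: DF = P = 9277/10000 ≈ 0.927700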